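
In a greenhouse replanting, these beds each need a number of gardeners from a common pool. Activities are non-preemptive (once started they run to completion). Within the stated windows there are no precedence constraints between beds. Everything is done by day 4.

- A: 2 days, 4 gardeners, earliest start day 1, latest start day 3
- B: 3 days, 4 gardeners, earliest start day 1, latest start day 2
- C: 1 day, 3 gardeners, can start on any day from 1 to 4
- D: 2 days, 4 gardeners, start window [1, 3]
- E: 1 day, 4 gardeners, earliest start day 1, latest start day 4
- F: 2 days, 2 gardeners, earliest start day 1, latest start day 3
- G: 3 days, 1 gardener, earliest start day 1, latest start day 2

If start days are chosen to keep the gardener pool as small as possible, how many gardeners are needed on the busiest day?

11

Early-start (A@1, B@1, C@1, D@1, E@1, F@1, G@1) gives peak 22: d1:22  d2:15  d3:5  d4:0.
Shift D→3, E→4, F→2, G→2.
Schedule A@1, B@1, C@1, D@3, E@4, F@2, G@2: d1:11  d2:11  d3:11  d4:9 — peak 11.
Total gardener-days = 42 over 4 days ⇒ peak ≥ ⌈42/4⌉ = 11, so 11 is optimal.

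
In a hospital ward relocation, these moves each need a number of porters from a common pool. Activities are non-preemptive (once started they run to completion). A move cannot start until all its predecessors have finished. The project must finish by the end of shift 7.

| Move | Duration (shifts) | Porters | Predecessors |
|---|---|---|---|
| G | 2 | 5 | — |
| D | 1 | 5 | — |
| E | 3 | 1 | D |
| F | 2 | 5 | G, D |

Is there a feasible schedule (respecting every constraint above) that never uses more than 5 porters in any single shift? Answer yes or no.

The minimum achievable peak is 6; 5 < 6, so no feasible schedule stays within the cap.

no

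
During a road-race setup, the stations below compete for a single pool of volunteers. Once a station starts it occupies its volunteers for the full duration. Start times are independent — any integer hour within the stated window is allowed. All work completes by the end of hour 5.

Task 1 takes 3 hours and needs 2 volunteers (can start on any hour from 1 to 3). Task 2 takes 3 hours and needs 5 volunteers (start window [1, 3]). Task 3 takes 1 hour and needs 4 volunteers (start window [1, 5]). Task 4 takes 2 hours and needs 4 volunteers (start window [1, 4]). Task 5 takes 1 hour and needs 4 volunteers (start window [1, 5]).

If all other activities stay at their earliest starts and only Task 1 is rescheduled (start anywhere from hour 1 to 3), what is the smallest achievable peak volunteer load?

Task 1@1: h1:19  h2:11  h3:7  h4:0  h5:0 → peak 19
Task 1@2: h1:17  h2:11  h3:7  h4:2  h5:0 → peak 17
Task 1@3: h1:17  h2:9  h3:7  h4:2  h5:2 → peak 17
Best is Task 1@2, peak 17.

17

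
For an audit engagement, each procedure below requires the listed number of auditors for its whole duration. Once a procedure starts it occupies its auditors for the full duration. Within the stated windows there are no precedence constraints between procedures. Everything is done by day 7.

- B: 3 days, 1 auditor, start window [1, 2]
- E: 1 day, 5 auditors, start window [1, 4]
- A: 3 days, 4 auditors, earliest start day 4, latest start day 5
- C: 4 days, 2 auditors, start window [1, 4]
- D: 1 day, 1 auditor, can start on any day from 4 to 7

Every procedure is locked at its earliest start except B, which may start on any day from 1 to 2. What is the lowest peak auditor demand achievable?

8

B@1: d1:8  d2:3  d3:3  d4:7  d5:4  d6:4  d7:0 → peak 8
B@2: d1:7  d2:3  d3:3  d4:8  d5:4  d6:4  d7:0 → peak 8
Best is B@1, peak 8.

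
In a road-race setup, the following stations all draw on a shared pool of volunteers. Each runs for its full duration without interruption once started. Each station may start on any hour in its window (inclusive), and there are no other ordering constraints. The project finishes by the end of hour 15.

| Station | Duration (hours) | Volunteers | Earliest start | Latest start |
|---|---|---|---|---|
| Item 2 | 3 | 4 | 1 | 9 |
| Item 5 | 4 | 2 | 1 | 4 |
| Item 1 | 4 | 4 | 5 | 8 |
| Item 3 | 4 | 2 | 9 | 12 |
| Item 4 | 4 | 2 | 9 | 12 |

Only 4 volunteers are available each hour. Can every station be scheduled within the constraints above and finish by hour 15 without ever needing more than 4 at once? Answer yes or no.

Schedule Item 2@1, Item 5@4, Item 1@8, Item 3@12, Item 4@12: h1:4  h2:4  h3:4  h4:2  h5:2  h6:2  h7:2  h8:4  h9:4  h10:4  h11:4  h12:4  h13:4  h14:4  h15:4 — peak 4 ≤ 4.

yes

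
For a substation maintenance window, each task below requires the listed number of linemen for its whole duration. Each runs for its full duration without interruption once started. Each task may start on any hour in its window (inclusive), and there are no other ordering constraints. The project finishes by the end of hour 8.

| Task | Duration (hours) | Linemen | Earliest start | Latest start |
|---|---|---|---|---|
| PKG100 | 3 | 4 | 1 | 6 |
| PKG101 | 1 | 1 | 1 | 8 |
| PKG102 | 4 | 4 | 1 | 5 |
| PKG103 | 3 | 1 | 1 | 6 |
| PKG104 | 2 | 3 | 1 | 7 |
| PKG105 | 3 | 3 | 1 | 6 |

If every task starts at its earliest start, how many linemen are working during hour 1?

At early start, hour 1 has: PKG100, PKG101, PKG102, PKG103, PKG104, PKG105.
Demand: 4 + 1 + 4 + 1 + 3 + 3 = 16.

16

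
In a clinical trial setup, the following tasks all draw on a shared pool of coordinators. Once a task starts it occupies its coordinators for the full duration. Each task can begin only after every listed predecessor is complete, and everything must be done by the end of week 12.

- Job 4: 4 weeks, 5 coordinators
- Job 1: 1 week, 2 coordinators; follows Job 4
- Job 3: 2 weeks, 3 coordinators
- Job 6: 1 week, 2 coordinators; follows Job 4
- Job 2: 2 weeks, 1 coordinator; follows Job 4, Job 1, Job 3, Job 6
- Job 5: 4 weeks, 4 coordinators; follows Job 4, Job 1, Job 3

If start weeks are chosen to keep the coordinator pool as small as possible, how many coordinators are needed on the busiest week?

5

Early-start (Job 4@1, Job 1@5, Job 3@1, Job 6@5, Job 2@6, Job 5@6) gives peak 8: w1:8  w2:8  w3:5  w4:5  w5:4  w6:5  w7:5  w8:4  w9:4  w10:0  w11:0  w12:0.
Shift Job 3→5, Job 6→6, Job 2→7, Job 5→7.
Schedule Job 4@1, Job 1@5, Job 3@5, Job 6@6, Job 2@7, Job 5@7: w1:5  w2:5  w3:5  w4:5  w5:5  w6:5  w7:5  w8:5  w9:4  w10:4  w11:0  w12:0 — peak 5.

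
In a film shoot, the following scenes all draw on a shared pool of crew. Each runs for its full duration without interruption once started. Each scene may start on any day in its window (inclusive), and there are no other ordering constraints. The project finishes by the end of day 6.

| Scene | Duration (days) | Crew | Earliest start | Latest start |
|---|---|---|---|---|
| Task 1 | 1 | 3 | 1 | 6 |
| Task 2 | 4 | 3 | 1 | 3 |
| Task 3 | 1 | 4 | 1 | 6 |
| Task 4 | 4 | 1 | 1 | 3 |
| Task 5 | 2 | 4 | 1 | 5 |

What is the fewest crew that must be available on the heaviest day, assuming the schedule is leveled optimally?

7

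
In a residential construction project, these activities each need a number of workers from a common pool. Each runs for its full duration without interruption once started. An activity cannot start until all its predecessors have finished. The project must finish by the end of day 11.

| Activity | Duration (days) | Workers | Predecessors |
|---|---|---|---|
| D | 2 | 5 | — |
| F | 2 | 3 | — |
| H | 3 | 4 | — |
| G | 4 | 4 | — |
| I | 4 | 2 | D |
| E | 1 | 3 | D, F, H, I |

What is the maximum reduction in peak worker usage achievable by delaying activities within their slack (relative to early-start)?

Early-start peak: d1:16  d2:16  d3:10  d4:6  d5:2  d6:2  d7:3  d8:0  d9:0  d10:0  d11:0 ⇒ 16.
Leveled (D@1, F@3, H@3, G@6, I@5, E@9): d1:5  d2:5  d3:7  d4:7  d5:6  d6:6  d7:6  d8:6  d9:7  d10:0  d11:0 ⇒ 7.
Reduction 16 − 7 = 9.

9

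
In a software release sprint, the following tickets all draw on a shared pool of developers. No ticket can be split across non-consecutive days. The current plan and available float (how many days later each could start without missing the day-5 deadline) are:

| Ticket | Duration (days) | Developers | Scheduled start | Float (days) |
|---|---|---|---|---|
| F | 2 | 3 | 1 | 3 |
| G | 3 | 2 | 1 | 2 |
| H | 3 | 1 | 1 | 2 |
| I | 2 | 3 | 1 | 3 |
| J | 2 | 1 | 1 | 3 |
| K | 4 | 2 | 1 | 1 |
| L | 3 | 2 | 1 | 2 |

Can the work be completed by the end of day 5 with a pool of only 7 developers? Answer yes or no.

no

Total developer-days = 37; over 5 days the average is 37/5 > 7, so some day must exceed 7.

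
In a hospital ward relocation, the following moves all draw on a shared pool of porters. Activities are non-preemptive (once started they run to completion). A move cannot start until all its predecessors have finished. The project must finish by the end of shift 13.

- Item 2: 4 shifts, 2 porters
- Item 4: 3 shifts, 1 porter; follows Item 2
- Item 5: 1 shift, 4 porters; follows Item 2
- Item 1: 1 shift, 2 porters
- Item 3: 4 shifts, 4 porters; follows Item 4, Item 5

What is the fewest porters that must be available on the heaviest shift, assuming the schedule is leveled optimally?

4

Early-start (Item 2@1, Item 4@5, Item 5@5, Item 1@1, Item 3@8) gives peak 5: s1:4  s2:2  s3:2  s4:2  s5:5  s6:1  s7:1  s8:4  s9:4  s10:4  s11:4  s12:0  s13:0.
Shift Item 5→8, Item 3→9.
Schedule Item 2@1, Item 4@5, Item 5@8, Item 1@1, Item 3@9: s1:4  s2:2  s3:2  s4:2  s5:1  s6:1  s7:1  s8:4  s9:4  s10:4  s11:4  s12:4  s13:0 — peak 4.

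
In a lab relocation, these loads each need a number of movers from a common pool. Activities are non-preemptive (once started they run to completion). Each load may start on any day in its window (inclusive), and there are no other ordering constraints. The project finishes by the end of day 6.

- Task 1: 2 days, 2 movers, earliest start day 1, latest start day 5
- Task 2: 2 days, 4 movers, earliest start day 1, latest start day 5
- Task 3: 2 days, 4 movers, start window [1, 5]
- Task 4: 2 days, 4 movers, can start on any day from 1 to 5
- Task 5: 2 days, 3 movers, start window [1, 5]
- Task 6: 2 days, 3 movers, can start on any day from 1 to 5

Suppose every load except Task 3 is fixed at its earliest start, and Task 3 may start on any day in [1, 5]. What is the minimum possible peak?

16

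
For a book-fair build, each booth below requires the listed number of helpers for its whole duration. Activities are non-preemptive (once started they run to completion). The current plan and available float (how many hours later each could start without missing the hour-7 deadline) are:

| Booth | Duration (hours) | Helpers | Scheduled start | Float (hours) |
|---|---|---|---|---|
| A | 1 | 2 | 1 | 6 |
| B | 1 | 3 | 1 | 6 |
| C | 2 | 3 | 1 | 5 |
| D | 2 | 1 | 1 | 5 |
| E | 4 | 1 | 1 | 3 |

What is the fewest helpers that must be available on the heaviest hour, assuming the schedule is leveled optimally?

3

Early-start (A@1, B@1, C@1, D@1, E@1) gives peak 10: h1:10  h2:5  h3:1  h4:1  h5:0  h6:0  h7:0.
Shift B→5, C→6, D→2.
Schedule A@1, B@5, C@6, D@2, E@1: h1:3  h2:2  h3:2  h4:1  h5:3  h6:3  h7:3 — peak 3.
Total helper-hours = 17 over 7 hours ⇒ peak ≥ ⌈17/7⌉ = 3, so 3 is optimal.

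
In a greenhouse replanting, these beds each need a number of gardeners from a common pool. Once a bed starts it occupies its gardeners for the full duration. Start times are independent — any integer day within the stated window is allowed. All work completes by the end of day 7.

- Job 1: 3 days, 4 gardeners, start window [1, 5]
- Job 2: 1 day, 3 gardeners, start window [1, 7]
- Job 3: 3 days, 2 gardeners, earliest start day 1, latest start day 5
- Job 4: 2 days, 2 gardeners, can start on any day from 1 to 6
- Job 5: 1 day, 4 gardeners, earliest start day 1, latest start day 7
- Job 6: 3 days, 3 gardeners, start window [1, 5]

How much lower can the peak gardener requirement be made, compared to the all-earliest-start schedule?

12

Early-start peak: d1:18  d2:11  d3:9  d4:0  d5:0  d6:0  d7:0 ⇒ 18.
Leveled (Job 1@1, Job 2@4, Job 3@1, Job 4@5, Job 5@7, Job 6@4): d1:6  d2:6  d3:6  d4:6  d5:5  d6:5  d7:4 ⇒ 6.
Reduction 18 − 6 = 12.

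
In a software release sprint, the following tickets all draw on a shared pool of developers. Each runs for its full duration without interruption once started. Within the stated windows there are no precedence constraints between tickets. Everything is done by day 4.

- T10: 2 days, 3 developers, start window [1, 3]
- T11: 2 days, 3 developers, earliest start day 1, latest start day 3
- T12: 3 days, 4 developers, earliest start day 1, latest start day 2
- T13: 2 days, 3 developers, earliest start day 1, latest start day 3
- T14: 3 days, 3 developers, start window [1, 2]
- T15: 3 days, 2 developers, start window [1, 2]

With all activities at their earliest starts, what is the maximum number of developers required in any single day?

18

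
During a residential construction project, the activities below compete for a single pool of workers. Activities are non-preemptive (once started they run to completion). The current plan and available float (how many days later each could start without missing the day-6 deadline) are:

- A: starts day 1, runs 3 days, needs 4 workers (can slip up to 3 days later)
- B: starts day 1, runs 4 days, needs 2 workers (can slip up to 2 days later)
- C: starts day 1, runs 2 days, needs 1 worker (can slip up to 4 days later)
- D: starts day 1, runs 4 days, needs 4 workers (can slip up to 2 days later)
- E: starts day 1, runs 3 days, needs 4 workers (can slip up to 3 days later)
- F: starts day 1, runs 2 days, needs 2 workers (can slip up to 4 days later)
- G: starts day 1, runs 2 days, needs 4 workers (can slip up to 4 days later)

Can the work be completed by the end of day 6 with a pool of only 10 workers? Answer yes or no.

Total worker-days = 62; over 6 days the average is 62/6 > 10, so some day must exceed 10.

no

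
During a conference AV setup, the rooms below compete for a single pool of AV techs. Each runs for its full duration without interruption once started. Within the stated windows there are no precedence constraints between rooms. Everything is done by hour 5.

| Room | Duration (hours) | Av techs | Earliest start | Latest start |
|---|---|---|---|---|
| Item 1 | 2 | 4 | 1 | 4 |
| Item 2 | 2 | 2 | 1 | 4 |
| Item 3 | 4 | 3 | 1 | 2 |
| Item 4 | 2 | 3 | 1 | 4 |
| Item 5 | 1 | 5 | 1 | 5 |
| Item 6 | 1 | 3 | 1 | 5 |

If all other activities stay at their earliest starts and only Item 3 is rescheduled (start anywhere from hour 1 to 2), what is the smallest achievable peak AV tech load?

17

Item 3@1: h1:20  h2:12  h3:3  h4:3  h5:0 → peak 20
Item 3@2: h1:17  h2:12  h3:3  h4:3  h5:3 → peak 17
Best is Item 3@2, peak 17.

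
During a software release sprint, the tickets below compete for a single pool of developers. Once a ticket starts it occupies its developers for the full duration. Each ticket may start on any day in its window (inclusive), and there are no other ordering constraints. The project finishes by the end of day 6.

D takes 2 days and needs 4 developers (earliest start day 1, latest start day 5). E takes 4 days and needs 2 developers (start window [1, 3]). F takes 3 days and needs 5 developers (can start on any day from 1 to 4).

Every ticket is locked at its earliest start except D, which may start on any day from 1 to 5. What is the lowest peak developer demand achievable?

D@1: d1:11  d2:11  d3:7  d4:2  d5:0  d6:0 → peak 11
D@2: d1:7  d2:11  d3:11  d4:2  d5:0  d6:0 → peak 11
D@3: d1:7  d2:7  d3:11  d4:6  d5:0  d6:0 → peak 11
D@4: d1:7  d2:7  d3:7  d4:6  d5:4  d6:0 → peak 7
D@5: d1:7  d2:7  d3:7  d4:2  d5:4  d6:4 → peak 7
Best is D@4, peak 7.

7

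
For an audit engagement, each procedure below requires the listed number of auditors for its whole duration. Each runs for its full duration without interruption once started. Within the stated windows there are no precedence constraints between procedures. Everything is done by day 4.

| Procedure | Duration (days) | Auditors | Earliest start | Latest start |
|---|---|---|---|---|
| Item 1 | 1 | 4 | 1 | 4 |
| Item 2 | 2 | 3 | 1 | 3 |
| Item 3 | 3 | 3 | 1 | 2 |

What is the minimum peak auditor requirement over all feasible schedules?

Early-start (Item 1@1, Item 2@1, Item 3@1) gives peak 10: d1:10  d2:6  d3:3  d4:0.
Shift Item 2→2, Item 3→2.
Schedule Item 1@1, Item 2@2, Item 3@2: d1:4  d2:6  d3:6  d4:3 — peak 6.
No arrangement of the 24 feasible schedules does better.

6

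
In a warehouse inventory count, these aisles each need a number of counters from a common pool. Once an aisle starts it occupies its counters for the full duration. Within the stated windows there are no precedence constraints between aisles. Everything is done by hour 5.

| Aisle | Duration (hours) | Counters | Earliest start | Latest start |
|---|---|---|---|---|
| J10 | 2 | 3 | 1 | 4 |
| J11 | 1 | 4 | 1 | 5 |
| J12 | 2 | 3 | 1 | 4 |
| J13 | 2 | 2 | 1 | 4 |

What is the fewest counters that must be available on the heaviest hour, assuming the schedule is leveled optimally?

5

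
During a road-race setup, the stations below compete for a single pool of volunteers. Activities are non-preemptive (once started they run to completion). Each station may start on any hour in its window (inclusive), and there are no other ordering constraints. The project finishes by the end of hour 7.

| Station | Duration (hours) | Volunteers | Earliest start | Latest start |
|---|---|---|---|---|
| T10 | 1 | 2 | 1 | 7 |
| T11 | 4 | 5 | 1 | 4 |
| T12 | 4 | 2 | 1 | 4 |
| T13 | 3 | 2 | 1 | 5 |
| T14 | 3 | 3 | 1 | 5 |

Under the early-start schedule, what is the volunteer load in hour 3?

12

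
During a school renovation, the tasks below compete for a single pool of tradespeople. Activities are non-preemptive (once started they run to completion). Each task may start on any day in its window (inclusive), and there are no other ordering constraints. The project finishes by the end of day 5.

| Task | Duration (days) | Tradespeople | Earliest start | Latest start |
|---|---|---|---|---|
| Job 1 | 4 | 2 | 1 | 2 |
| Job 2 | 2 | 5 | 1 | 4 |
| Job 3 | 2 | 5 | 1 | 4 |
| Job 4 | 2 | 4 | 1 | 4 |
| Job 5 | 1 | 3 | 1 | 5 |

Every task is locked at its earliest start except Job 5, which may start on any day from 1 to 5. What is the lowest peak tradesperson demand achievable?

16

Job 5@1: d1:19  d2:16  d3:2  d4:2  d5:0 → peak 19
Job 5@2: d1:16  d2:19  d3:2  d4:2  d5:0 → peak 19
Job 5@3: d1:16  d2:16  d3:5  d4:2  d5:0 → peak 16
Job 5@4: d1:16  d2:16  d3:2  d4:5  d5:0 → peak 16
Job 5@5: d1:16  d2:16  d3:2  d4:2  d5:3 → peak 16
Best is Job 5@3, peak 16.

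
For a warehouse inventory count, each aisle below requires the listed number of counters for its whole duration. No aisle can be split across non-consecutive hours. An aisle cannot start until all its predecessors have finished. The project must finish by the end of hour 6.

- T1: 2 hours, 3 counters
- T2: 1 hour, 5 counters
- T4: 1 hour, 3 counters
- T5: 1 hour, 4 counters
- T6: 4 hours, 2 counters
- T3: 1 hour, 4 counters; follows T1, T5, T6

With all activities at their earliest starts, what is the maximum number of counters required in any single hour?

17

Early-start schedule: T1@1, T2@1, T4@1, T5@1, T6@1, T3@5.
Load per hour: hour 1: 17, hour 2: 5, hour 3: 2, hour 4: 2, hour 5: 4, hour 6: 0.
Peak is 17.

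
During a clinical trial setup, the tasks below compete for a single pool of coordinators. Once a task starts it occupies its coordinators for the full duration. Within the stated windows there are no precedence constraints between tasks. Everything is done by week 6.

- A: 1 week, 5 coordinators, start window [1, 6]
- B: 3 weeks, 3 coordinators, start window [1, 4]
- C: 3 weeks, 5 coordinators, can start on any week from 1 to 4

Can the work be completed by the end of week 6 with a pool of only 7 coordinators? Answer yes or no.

The minimum achievable peak is 8; 7 < 8, so no feasible schedule stays within the cap.

no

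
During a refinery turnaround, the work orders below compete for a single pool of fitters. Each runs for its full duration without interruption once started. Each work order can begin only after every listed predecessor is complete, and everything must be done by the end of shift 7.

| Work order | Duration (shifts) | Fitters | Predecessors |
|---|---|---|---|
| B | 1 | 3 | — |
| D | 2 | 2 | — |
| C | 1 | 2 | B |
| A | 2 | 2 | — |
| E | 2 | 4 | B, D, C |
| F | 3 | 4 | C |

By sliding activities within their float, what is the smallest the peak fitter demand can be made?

6

Early-start (B@1, D@1, C@2, A@1, E@3, F@3) gives peak 8: s1:7  s2:6  s3:8  s4:8  s5:4  s6:0  s7:0.
Shift A→2, F→5.
Schedule B@1, D@1, C@2, A@2, E@3, F@5: s1:5  s2:6  s3:6  s4:4  s5:4  s6:4  s7:4 — peak 6.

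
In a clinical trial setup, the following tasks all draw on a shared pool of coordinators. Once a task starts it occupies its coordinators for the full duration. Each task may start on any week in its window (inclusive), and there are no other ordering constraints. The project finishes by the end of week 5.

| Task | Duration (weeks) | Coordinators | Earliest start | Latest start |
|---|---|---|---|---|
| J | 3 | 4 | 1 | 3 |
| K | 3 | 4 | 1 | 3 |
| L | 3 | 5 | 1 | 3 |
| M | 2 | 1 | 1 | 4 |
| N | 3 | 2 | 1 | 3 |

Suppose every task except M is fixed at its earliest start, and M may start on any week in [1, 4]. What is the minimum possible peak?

15

M@1: w1:16  w2:16  w3:15  w4:0  w5:0 → peak 16
M@2: w1:15  w2:16  w3:16  w4:0  w5:0 → peak 16
M@3: w1:15  w2:15  w3:16  w4:1  w5:0 → peak 16
M@4: w1:15  w2:15  w3:15  w4:1  w5:1 → peak 15
Best is M@4, peak 15.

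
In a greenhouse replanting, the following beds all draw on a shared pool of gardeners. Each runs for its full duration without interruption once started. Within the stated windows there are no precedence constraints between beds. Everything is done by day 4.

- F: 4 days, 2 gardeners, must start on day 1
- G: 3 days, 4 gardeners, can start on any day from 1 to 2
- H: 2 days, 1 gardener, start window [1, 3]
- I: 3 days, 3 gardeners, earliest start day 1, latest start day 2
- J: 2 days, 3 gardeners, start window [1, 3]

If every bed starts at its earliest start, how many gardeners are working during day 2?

At early start, day 2 has: F, G, H, I, J.
Demand: 2 + 4 + 1 + 3 + 3 = 13.

13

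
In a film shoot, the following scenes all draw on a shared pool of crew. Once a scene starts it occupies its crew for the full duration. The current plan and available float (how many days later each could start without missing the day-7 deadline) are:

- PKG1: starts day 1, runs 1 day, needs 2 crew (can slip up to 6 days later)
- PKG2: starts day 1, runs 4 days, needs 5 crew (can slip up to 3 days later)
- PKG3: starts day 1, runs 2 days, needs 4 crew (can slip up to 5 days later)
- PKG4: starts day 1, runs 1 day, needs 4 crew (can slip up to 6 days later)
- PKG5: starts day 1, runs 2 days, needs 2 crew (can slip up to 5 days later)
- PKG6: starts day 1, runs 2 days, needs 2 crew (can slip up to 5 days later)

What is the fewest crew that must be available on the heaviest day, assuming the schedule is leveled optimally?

Early-start (PKG1@1, PKG2@1, PKG3@1, PKG4@1, PKG5@1, PKG6@1) gives peak 19: d1:19  d2:13  d3:5  d4:5  d5:0  d6:0  d7:0.
Shift PKG3→5, PKG4→7, PKG5→2, PKG6→4.
Schedule PKG1@1, PKG2@1, PKG3@5, PKG4@7, PKG5@2, PKG6@4: d1:7  d2:7  d3:7  d4:7  d5:6  d6:4  d7:4 — peak 7.

7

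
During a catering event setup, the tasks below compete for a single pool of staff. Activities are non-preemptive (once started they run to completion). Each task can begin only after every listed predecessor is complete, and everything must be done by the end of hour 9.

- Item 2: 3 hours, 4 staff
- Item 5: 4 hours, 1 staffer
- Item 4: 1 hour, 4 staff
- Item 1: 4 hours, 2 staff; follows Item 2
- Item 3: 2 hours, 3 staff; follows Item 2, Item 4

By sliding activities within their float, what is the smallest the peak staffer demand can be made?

Early-start (Item 2@1, Item 5@1, Item 4@1, Item 1@4, Item 3@4) gives peak 9: h1:9  h2:5  h3:5  h4:6  h5:5  h6:2  h7:2  h8:0  h9:0.
Shift Item 4→4, Item 1→5, Item 3→5.
Schedule Item 2@1, Item 5@1, Item 4@4, Item 1@5, Item 3@5: h1:5  h2:5  h3:5  h4:5  h5:5  h6:5  h7:2  h8:2  h9:0 — peak 5.

5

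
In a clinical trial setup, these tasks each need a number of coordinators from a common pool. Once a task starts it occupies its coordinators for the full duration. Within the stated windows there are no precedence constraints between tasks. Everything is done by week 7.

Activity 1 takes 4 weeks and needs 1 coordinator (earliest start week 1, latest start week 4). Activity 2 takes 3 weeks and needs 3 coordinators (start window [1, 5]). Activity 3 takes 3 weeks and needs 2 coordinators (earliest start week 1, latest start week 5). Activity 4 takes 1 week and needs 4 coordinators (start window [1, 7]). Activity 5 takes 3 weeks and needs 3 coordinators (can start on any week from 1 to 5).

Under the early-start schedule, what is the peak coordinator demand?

13

Early-start schedule: Activity 1@1, Activity 2@1, Activity 3@1, Activity 4@1, Activity 5@1.
Load per week: week 1: 13, week 2: 9, week 3: 9, week 4: 1, week 5: 0, week 6: 0, week 7: 0.
Peak is 13.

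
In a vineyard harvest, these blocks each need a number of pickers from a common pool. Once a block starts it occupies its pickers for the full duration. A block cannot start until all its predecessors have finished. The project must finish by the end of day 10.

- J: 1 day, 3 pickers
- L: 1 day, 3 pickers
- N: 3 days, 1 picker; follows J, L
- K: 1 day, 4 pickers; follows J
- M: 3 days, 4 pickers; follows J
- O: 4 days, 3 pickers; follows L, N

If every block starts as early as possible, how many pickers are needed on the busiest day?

9

Early-start schedule: J@1, L@1, N@2, K@2, M@2, O@5.
Load per day: day 1: 6, day 2: 9, day 3: 5, day 4: 5, day 5: 3, day 6: 3, day 7: 3, day 8: 3, day 9: 0, day 10: 0.
Peak is 9.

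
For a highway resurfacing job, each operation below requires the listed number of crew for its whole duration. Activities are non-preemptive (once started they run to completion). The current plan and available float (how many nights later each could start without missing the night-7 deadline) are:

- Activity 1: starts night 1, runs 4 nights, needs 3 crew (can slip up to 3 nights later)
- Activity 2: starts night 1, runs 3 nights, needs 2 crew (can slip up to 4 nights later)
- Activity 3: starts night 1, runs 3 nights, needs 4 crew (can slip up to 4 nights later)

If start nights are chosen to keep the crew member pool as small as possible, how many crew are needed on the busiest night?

Early-start (Activity 1@1, Activity 2@1, Activity 3@1) gives peak 9: n1:9  n2:9  n3:9  n4:3  n5:0  n6:0  n7:0.
Shift Activity 3→5.
Schedule Activity 1@1, Activity 2@1, Activity 3@5: n1:5  n2:5  n3:5  n4:3  n5:4  n6:4  n7:4 — peak 5.
Total crew member-nights = 30 over 7 nights ⇒ peak ≥ ⌈30/7⌉ = 5, so 5 is optimal.

5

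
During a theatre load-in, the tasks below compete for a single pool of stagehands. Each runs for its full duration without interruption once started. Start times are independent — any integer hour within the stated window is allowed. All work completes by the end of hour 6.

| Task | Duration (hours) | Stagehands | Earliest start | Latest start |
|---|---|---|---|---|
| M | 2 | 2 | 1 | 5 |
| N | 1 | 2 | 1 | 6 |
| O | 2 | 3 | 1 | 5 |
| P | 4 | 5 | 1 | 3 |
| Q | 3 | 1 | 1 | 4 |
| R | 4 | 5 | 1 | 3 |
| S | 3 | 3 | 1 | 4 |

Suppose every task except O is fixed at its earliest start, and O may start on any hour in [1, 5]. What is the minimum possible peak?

O@1: h1:21  h2:19  h3:14  h4:10  h5:0  h6:0 → peak 21
O@2: h1:18  h2:19  h3:17  h4:10  h5:0  h6:0 → peak 19
O@3: h1:18  h2:16  h3:17  h4:13  h5:0  h6:0 → peak 18
O@4: h1:18  h2:16  h3:14  h4:13  h5:3  h6:0 → peak 18
O@5: h1:18  h2:16  h3:14  h4:10  h5:3  h6:3 → peak 18
Best is O@3, peak 18.

18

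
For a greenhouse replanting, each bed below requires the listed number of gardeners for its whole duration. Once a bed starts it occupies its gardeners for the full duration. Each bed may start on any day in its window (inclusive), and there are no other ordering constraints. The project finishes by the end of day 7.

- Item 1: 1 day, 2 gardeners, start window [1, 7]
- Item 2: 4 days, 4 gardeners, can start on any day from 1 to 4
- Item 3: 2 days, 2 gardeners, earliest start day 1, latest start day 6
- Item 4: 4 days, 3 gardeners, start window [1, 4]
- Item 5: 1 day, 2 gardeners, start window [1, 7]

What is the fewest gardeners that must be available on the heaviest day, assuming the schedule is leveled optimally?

Early-start (Item 1@1, Item 2@1, Item 3@1, Item 4@1, Item 5@1) gives peak 13: d1:13  d2:9  d3:7  d4:7  d5:0  d6:0  d7:0.
Shift Item 3→2, Item 4→4, Item 5→5.
Schedule Item 1@1, Item 2@1, Item 3@2, Item 4@4, Item 5@5: d1:6  d2:6  d3:6  d4:7  d5:5  d6:3  d7:3 — peak 7.

7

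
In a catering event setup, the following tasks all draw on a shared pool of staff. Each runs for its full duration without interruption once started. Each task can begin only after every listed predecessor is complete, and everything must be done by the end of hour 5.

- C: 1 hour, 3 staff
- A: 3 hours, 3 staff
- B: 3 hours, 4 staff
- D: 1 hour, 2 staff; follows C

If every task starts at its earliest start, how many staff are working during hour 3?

At early start, hour 3 has: A, B.
Demand: 3 + 4 = 7.

7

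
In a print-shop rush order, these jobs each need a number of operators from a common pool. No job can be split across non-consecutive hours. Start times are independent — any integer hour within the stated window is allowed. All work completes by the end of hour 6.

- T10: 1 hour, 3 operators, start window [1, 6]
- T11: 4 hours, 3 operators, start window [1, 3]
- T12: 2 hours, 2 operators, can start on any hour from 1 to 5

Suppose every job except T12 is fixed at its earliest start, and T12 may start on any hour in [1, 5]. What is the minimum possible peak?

6

T12@1: h1:8  h2:5  h3:3  h4:3  h5:0  h6:0 → peak 8
T12@2: h1:6  h2:5  h3:5  h4:3  h5:0  h6:0 → peak 6
T12@3: h1:6  h2:3  h3:5  h4:5  h5:0  h6:0 → peak 6
T12@4: h1:6  h2:3  h3:3  h4:5  h5:2  h6:0 → peak 6
T12@5: h1:6  h2:3  h3:3  h4:3  h5:2  h6:2 → peak 6
Best is T12@2, peak 6.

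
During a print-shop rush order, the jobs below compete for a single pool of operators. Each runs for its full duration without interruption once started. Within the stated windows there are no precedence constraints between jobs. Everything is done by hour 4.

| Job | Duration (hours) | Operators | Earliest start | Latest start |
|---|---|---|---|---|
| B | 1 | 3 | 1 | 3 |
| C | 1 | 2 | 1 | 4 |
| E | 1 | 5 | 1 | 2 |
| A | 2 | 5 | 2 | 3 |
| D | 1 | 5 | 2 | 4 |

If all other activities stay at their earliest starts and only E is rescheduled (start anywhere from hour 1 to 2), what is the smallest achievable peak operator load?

10

E@1: h1:10  h2:10  h3:5  h4:0 → peak 10
E@2: h1:5  h2:15  h3:5  h4:0 → peak 15
Best is E@1, peak 10.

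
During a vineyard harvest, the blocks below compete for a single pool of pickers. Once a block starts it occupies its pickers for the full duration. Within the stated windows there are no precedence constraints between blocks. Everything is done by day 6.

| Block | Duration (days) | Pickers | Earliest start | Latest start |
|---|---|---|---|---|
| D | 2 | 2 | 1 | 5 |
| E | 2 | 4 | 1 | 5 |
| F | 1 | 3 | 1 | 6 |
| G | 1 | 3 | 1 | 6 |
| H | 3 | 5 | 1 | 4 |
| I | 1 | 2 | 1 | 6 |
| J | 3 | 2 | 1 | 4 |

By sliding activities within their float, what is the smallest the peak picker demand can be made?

Early-start (D@1, E@1, F@1, G@1, H@1, I@1, J@1) gives peak 21: d1:21  d2:13  d3:7  d4:0  d5:0  d6:0.
Shift E→2, G→3, H→4, J→4.
Schedule D@1, E@2, F@1, G@3, H@4, I@1, J@4: d1:7  d2:6  d3:7  d4:7  d5:7  d6:7 — peak 7.
Total picker-days = 41 over 6 days ⇒ peak ≥ ⌈41/6⌉ = 7, so 7 is optimal.

7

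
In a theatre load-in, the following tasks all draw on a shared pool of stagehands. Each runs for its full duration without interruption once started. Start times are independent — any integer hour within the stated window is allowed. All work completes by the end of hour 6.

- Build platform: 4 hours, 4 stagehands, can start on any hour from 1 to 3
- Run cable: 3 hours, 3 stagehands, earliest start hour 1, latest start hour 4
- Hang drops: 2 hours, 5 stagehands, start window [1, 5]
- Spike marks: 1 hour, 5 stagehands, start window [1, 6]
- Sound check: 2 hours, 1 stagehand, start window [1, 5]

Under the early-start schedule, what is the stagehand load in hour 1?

At early start, hour 1 has: Build platform, Run cable, Hang drops, Spike marks, Sound check.
Demand: 4 + 3 + 5 + 5 + 1 = 18.

18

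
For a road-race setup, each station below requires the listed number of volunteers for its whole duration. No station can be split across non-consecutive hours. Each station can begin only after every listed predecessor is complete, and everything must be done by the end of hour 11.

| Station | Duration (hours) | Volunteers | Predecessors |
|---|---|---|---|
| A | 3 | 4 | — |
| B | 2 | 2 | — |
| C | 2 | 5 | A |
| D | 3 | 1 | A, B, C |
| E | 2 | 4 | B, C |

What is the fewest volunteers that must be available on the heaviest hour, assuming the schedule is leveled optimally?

Early-start (A@1, B@1, C@4, D@6, E@6) gives peak 6: h1:6  h2:6  h3:4  h4:5  h5:5  h6:5  h7:5  h8:1  h9:0  h10:0  h11:0.
Shift B→4, C→6, D→8, E→8.
Schedule A@1, B@4, C@6, D@8, E@8: h1:4  h2:4  h3:4  h4:2  h5:2  h6:5  h7:5  h8:5  h9:5  h10:1  h11:0 — peak 5.

5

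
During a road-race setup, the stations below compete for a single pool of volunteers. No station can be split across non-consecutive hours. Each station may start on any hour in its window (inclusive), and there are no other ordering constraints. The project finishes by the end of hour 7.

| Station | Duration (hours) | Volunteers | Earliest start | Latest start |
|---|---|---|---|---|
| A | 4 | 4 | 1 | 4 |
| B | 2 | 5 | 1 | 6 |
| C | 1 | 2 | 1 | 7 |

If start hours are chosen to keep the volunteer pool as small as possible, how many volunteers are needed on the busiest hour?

5

Early-start (A@1, B@1, C@1) gives peak 11: h1:11  h2:9  h3:4  h4:4  h5:0  h6:0  h7:0.
Shift B→5, C→7.
Schedule A@1, B@5, C@7: h1:4  h2:4  h3:4  h4:4  h5:5  h6:5  h7:2 — peak 5.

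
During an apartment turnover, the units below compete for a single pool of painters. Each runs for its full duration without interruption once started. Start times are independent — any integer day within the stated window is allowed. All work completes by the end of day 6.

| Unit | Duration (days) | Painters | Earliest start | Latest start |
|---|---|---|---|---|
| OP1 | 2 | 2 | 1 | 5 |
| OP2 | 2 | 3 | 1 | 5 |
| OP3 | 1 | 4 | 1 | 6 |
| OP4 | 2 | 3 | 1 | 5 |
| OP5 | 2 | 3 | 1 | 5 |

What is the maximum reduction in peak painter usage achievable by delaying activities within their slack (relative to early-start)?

Early-start peak: d1:15  d2:11  d3:0  d4:0  d5:0  d6:0 ⇒ 15.
Leveled (OP1@1, OP2@1, OP3@3, OP4@4, OP5@4): d1:5  d2:5  d3:4  d4:6  d5:6  d6:0 ⇒ 6.
Reduction 15 − 6 = 9.

9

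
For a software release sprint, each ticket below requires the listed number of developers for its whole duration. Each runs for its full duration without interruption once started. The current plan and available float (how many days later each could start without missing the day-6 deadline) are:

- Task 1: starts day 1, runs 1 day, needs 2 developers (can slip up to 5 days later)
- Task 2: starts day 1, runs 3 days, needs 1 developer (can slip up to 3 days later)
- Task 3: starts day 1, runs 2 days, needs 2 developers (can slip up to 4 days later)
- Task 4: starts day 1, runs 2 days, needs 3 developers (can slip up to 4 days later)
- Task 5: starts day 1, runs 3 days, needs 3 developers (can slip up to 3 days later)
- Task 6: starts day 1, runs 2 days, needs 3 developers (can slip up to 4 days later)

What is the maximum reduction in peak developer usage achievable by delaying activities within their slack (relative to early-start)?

Early-start peak: d1:14  d2:12  d3:4  d4:0  d5:0  d6:0 ⇒ 14.
Leveled (Task 1@1, Task 2@1, Task 3@1, Task 4@2, Task 5@4, Task 6@4): d1:5  d2:6  d3:4  d4:6  d5:6  d6:3 ⇒ 6.
Reduction 14 − 6 = 8.

8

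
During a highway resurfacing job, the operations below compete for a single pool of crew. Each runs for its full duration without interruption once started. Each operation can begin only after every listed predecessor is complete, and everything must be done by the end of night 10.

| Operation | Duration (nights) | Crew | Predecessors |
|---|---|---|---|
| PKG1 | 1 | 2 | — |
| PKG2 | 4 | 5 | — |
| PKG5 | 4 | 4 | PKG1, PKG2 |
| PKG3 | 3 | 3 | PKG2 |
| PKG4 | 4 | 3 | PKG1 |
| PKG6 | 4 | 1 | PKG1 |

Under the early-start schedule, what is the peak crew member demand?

Early-start schedule: PKG1@1, PKG2@1, PKG5@5, PKG3@5, PKG4@2, PKG6@2.
Load per night: night 1: 7, night 2: 9, night 3: 9, night 4: 9, night 5: 11, night 6: 7, night 7: 7, night 8: 4, night 9: 0, night 10: 0.
Peak is 11.

11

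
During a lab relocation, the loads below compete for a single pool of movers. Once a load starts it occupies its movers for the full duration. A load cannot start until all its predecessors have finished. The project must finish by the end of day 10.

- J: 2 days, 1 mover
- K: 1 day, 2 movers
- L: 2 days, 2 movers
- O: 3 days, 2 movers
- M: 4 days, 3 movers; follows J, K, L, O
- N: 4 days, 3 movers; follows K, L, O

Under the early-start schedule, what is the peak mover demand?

7

Early-start schedule: J@1, K@1, L@1, O@1, M@4, N@4.
Load per day: day 1: 7, day 2: 5, day 3: 2, day 4: 6, day 5: 6, day 6: 6, day 7: 6, day 8: 0, day 9: 0, day 10: 0.
Peak is 7.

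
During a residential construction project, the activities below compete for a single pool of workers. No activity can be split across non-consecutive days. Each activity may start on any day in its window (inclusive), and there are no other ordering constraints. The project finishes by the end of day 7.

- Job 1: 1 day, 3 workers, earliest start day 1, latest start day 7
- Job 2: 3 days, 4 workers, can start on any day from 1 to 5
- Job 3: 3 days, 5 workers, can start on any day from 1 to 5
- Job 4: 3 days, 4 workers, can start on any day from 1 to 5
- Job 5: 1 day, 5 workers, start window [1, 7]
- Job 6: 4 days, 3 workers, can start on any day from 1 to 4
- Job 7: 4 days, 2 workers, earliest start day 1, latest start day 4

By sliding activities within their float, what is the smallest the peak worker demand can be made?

Early-start (Job 1@1, Job 2@1, Job 3@1, Job 4@1, Job 5@1, Job 6@1, Job 7@1) gives peak 26: d1:26  d2:18  d3:18  d4:5  d5:0  d6:0  d7:0.
Shift Job 3→4, Job 5→7, Job 6→2, Job 7→4.
Schedule Job 1@1, Job 2@1, Job 3@4, Job 4@1, Job 5@7, Job 6@2, Job 7@4: d1:11  d2:11  d3:11  d4:10  d5:10  d6:7  d7:7 — peak 11.

11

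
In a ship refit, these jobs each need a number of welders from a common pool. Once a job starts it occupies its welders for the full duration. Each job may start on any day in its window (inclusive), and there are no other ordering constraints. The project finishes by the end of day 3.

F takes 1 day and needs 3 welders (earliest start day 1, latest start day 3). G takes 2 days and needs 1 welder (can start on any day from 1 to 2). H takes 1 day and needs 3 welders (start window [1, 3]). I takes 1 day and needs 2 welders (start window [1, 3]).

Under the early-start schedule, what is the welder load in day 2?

1

At early start, day 2 has: G.
Demand: 1 = 1.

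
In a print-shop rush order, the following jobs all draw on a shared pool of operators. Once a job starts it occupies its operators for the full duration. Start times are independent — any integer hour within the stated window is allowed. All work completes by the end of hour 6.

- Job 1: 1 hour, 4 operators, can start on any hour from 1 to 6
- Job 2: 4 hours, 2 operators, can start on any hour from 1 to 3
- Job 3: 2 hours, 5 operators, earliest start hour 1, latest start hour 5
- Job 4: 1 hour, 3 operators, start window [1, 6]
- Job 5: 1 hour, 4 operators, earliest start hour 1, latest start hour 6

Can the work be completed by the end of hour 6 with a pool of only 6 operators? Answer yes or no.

yes

Schedule Job 1@1, Job 2@1, Job 3@5, Job 4@2, Job 5@3: h1:6  h2:5  h3:6  h4:2  h5:5  h6:5 — peak 6 ≤ 6.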